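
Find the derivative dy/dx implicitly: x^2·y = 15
Differentiate both sides with respect to x, treating y as y(x). By the chain rule, any term containing y contributes a factor of y' = dy/dx when we differentiate it.

Move every term to one side and write the relation as F(x, y) = 0. Term by term,
  d/dx[x^2y] = x^2·y' + 2xy
  d/dx[-15] = 0

The pieces without y' make up ∂F/∂x and the coefficient of y' is ∂F/∂y:
  ∂F/∂x = 2xy,
  ∂F/∂y = x^2.

Since d/dx[F] = ∂F/∂x + (∂F/∂y)·y' = 0, solve for y':
  (∂F/∂y)·y' = -∂F/∂x
  dy/dx = -(∂F/∂x)/(∂F/∂y) = -(2xy)/(x^2) = -2y/x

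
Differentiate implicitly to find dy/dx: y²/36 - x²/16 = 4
Differentiate both sides with respect to x, treating y as y(x). By the chain rule, any term containing y contributes a factor of y' = dy/dx when we differentiate it.

Move every term to one side and write the relation as F(x, y) = 0. Term by term,
  d/dx[-x^2/16] = -x/8
  d/dx[y^2/36] = y·y'/18
  d/dx[-4] = 0

The pieces without y' make up ∂F/∂x and the coefficient of y' is ∂F/∂y:
  ∂F/∂x = -x/8,
  ∂F/∂y = y/18.

Since d/dx[F] = ∂F/∂x + (∂F/∂y)·y' = 0, solve for y':
  (∂F/∂y)·y' = -∂F/∂x
  dy/dx = -(∂F/∂x)/(∂F/∂y) = -(-x/8)/(y/18) = 9x/(4y)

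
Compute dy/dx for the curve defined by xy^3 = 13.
Differentiate both sides with respect to x, treating y as y(x). By the chain rule, any term containing y contributes a factor of y' = dy/dx when we differentiate it.

Move every term to one side and write the relation as F(x, y) = 0. Term by term,
  d/dx[xy^3] = 3xy^2·y' + y^3
  d/dx[-13] = 0

The pieces without y' make up ∂F/∂x and the coefficient of y' is ∂F/∂y:
  ∂F/∂x = y^3,
  ∂F/∂y = 3xy^2.

Since d/dx[F] = ∂F/∂x + (∂F/∂y)·y' = 0, solve for y':
  (∂F/∂y)·y' = -∂F/∂x
  dy/dx = -(∂F/∂x)/(∂F/∂y) = -(y^3)/(3xy^2) = -y/(3x)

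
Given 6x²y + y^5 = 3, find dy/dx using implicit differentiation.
Differentiate the relation implicitly: treat y = y(x) and apply the chain rule, so every y-derivative picks up a y' = dy/dx factor.

With everything moved to the left-hand side, differentiate term by term:
  d/dx[6x^2y] = 6x^2·y' + 12xy
  d/dx[y^5] = 5y^4·y'
  d/dx[-3] = 0

Separating the contributions that come from x directly and those that come through y:
  without y':      12xy
  multiplying y':  6x^2 + 5y^4

so (12xy) + (6x^2 + 5y^4)·y' = 0, and therefore
  dy/dx = -(12xy)/(6x^2 + 5y^4) = -12xy/(6x^2 + 5y^4)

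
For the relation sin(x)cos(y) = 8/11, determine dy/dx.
Differentiate both sides with respect to x, treating y as y(x). By the chain rule, any term containing y contributes a factor of y' = dy/dx when we differentiate it.

Move every term to one side and write the relation as F(x, y) = 0. Term by term,
  d/dx[sin(x)·cos(y)] = -y'·sin(x)·sin(y) + cos(x)·cos(y)
  d/dx[-8/11] = 0

The pieces without y' make up ∂F/∂x and the coefficient of y' is ∂F/∂y:
  ∂F/∂x = cos(x)·cos(y),
  ∂F/∂y = -sin(x)·sin(y).

Since d/dx[F] = ∂F/∂x + (∂F/∂y)·y' = 0, solve for y':
  (∂F/∂y)·y' = -∂F/∂x
  dy/dx = -(∂F/∂x)/(∂F/∂y) = -(cos(x)·cos(y))/(-sin(x)·sin(y)) = 1/(tan(x)·tan(y))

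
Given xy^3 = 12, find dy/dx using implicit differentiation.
Differentiate both sides with respect to x, treating y as y(x). By the chain rule, any term containing y contributes a factor of y' = dy/dx when we differentiate it.

Move every term to one side and write the relation as F(x, y) = 0. Term by term,
  d/dx[xy^3] = 3xy^2·y' + y^3
  d/dx[-12] = 0

The pieces without y' make up ∂F/∂x and the coefficient of y' is ∂F/∂y:
  ∂F/∂x = y^3,
  ∂F/∂y = 3xy^2.

Since d/dx[F] = ∂F/∂x + (∂F/∂y)·y' = 0, solve for y':
  (∂F/∂y)·y' = -∂F/∂x
  dy/dx = -(∂F/∂x)/(∂F/∂y) = -(y^3)/(3xy^2) = -y/(3x)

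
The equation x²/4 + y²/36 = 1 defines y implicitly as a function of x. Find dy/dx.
Differentiate the relation implicitly: treat y = y(x) and apply the chain rule, so every y-derivative picks up a y' = dy/dx factor.

With everything moved to the left-hand side, differentiate term by term:
  d/dx[x^2/4] = x/2
  d/dx[y^2/36] = y·y'/18
  d/dx[-1] = 0

Separating the contributions that come from x directly and those that come through y:
  without y':      x/2
  multiplying y':  y/18

so (x/2) + (y/18)·y' = 0, and therefore
  dy/dx = -(x/2)/(y/18) = -9x/y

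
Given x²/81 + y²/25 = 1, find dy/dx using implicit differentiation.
Differentiate the relation implicitly: treat y = y(x) and apply the chain rule, so every y-derivative picks up a y' = dy/dx factor.

With everything moved to the left-hand side, differentiate term by term:
  d/dx[x^2/81] = 2x/81
  d/dx[y^2/25] = 2y·y'/25
  d/dx[-1] = 0

Separating the contributions that come from x directly and those that come through y:
  without y':      2x/81
  multiplying y':  2y/25

so (2x/81) + (2y/25)·y' = 0, and therefore
  dy/dx = -(2x/81)/(2y/25) = -25x/(81y)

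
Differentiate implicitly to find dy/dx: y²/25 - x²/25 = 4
Differentiate both sides with respect to x, treating y as y(x). By the chain rule, any term containing y contributes a factor of y' = dy/dx when we differentiate it.

Move every term to one side and write the relation as F(x, y) = 0. Term by term,
  d/dx[-x^2/25] = -2x/25
  d/dx[y^2/25] = 2y·y'/25
  d/dx[-4] = 0

The pieces without y' make up ∂F/∂x and the coefficient of y' is ∂F/∂y:
  ∂F/∂x = -2x/25,
  ∂F/∂y = 2y/25.

Since d/dx[F] = ∂F/∂x + (∂F/∂y)·y' = 0, solve for y':
  (∂F/∂y)·y' = -∂F/∂x
  dy/dx = -(∂F/∂x)/(∂F/∂y) = -(-2x/25)/(2y/25) = x/y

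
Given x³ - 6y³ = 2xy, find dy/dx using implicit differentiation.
Differentiate the relation implicitly: treat y = y(x) and apply the chain rule, so every y-derivative picks up a y' = dy/dx factor.

With everything moved to the left-hand side, differentiate term by term:
  d/dx[x^3] = 3x^2
  d/dx[-2xy] = -2x·y' - 2y
  d/dx[-6y^3] = -18y^2·y'

Separating the contributions that come from x directly and those that come through y:
  without y':      3x^2 - 2y
  multiplying y':  -2x - 18y^2

so (3x^2 - 2y) + (-2x - 18y^2)·y' = 0, and therefore
  dy/dx = -(3x^2 - 2y)/(-2x - 18y^2) = (3x^2/2 - y)/(x + 9y^2)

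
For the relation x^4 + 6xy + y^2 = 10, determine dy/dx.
Take d/dx of both sides. Since y is implicitly a function of x, the chain rule attaches a y' = dy/dx factor whenever we differentiate through y.

Set F(x, y) = (left side) − (right side), so the curve is F = 0. Differentiating each term of F:
  d/dx[x^4] = 4x^3
  d/dx[6xy] = 6x·y' + 6y
  d/dx[y^2] = 2y·y'
  d/dx[-10] = 0

Collecting, the y'-free part is the partial derivative in x and the y' coefficient is the partial derivative in y:
  ∂F/∂x = 4x^3 + 6y
  ∂F/∂y = 6x + 2y

so d/dx[F(x, y(x))] = ∂F/∂x + (∂F/∂y)·y' = 0. Rearranging,
  dy/dx = -(∂F/∂x)/(∂F/∂y) = -(4x^3 + 6y)/(6x + 2y) = (-2x^3 - 3y)/(3x + y)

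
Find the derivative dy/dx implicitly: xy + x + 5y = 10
Take d/dx of both sides. Since y is implicitly a function of x, the chain rule attaches a y' = dy/dx factor whenever we differentiate through y.

Set F(x, y) = (left side) − (right side), so the curve is F = 0. Differentiating each term of F:
  d/dx[xy] = x·y' + y
  d/dx[x] = 1
  d/dx[5y] = 5·y'
  d/dx[-10] = 0

Collecting, the y'-free part is the partial derivative in x and the y' coefficient is the partial derivative in y:
  ∂F/∂x = y + 1
  ∂F/∂y = x + 5

so d/dx[F(x, y(x))] = ∂F/∂x + (∂F/∂y)·y' = 0. Rearranging,
  dy/dx = -(∂F/∂x)/(∂F/∂y) = -(y + 1)/(x + 5) = (-y - 1)/(x + 5)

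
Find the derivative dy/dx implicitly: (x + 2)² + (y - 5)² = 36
Apply d/dx to both sides, remembering that y depends on x. Each occurrence of y therefore brings in a y' = dy/dx via the chain rule.

With F(x, y) equal to the left-hand side minus the right, differentiate F term by term:
  d/dx[(x + 2)^2] = 2x + 4
  d/dx[(y - 5)^2] = 2·y'(y - 5)
  d/dx[-36] = 0
Adding these up, d/dx[F] = 0 becomes
  (2x + 4) + (2y - 10)·y' = 0,
so isolating y',
  dy/dx = -(2x + 4)/(2y - 10) = (-x - 2)/(y - 5)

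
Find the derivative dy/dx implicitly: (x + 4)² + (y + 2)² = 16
Differentiate both sides with respect to x, treating y as y(x). By the chain rule, any term containing y contributes a factor of y' = dy/dx when we differentiate it.

Move every term to one side and write the relation as F(x, y) = 0. Term by term,
  d/dx[(x + 4)^2] = 2x + 8
  d/dx[(y + 2)^2] = 2·y'(y + 2)
  d/dx[-16] = 0

The pieces without y' make up ∂F/∂x and the coefficient of y' is ∂F/∂y:
  ∂F/∂x = 2x + 8,
  ∂F/∂y = 2y + 4.

Since d/dx[F] = ∂F/∂x + (∂F/∂y)·y' = 0, solve for y':
  (∂F/∂y)·y' = -∂F/∂x
  dy/dx = -(∂F/∂x)/(∂F/∂y) = -(2x + 8)/(2y + 4) = (-x - 4)/(y + 2)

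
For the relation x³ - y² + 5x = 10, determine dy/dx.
Apply d/dx to both sides, remembering that y depends on x. Each occurrence of y therefore brings in a y' = dy/dx via the chain rule.

With F(x, y) equal to the left-hand side minus the right, differentiate F term by term:
  d/dx[x^3] = 3x^2
  d/dx[5x] = 5
  d/dx[-y^2] = -2y·y'
  d/dx[-10] = 0
Adding these up, d/dx[F] = 0 becomes
  (3x^2 + 5) + (-2y)·y' = 0,
so isolating y',
  dy/dx = -(3x^2 + 5)/(-2y) = (3x^2 + 5)/(2y)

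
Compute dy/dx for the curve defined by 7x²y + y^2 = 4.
Differentiate both sides with respect to x, treating y as y(x). By the chain rule, any term containing y contributes a factor of y' = dy/dx when we differentiate it.

Move every term to one side and write the relation as F(x, y) = 0. Term by term,
  d/dx[7x^2y] = 7x^2·y' + 14xy
  d/dx[y^2] = 2y·y'
  d/dx[-4] = 0

The pieces without y' make up ∂F/∂x and the coefficient of y' is ∂F/∂y:
  ∂F/∂x = 14xy,
  ∂F/∂y = 7x^2 + 2y.

Since d/dx[F] = ∂F/∂x + (∂F/∂y)·y' = 0, solve for y':
  (∂F/∂y)·y' = -∂F/∂x
  dy/dx = -(∂F/∂x)/(∂F/∂y) = -(14xy)/(7x^2 + 2y) = -14xy/(7x^2 + 2y)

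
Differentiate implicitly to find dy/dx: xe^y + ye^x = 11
Take d/dx of both sides. Since y is implicitly a function of x, the chain rule attaches a y' = dy/dx factor whenever we differentiate through y.

Set F(x, y) = (left side) − (right side), so the curve is F = 0. Differentiating each term of F:
  d/dx[x·e^(y)] = x·y'·e^(y) + e^(y)
  d/dx[y·e^(x)] = y·e^(x) + y'·e^(x)
  d/dx[-11] = 0

Collecting, the y'-free part is the partial derivative in x and the y' coefficient is the partial derivative in y:
  ∂F/∂x = y·e^(x) + e^(y)
  ∂F/∂y = x·e^(y) + e^(x)

so d/dx[F(x, y(x))] = ∂F/∂x + (∂F/∂y)·y' = 0. Rearranging,
  dy/dx = -(∂F/∂x)/(∂F/∂y) = -(y·e^(x) + e^(y))/(x·e^(y) + e^(x)) = (-y·e^(x) - e^(y))/(x·e^(y) + e^(x))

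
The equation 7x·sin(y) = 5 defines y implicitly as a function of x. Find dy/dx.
Take d/dx of both sides. Since y is implicitly a function of x, the chain rule attaches a y' = dy/dx factor whenever we differentiate through y.

Set F(x, y) = (left side) − (right side), so the curve is F = 0. Differentiating each term of F:
  d/dx[7x·sin(y)] = 7x·y'·cos(y) + 7sin(y)
  d/dx[-5] = 0

Collecting, the y'-free part is the partial derivative in x and the y' coefficient is the partial derivative in y:
  ∂F/∂x = 7sin(y)
  ∂F/∂y = 7x·cos(y)

so d/dx[F(x, y(x))] = ∂F/∂x + (∂F/∂y)·y' = 0. Rearranging,
  dy/dx = -(∂F/∂x)/(∂F/∂y) = -(7sin(y))/(7x·cos(y)) = -tan(y)/x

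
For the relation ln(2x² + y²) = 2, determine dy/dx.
Differentiate both sides with respect to x, treating y as y(x). By the chain rule, any term containing y contributes a factor of y' = dy/dx when we differentiate it.

Move every term to one side and write the relation as F(x, y) = 0. Term by term,
  d/dx[ln(2x^2 + y^2)] = (4x + 2y·y')/(2x^2 + y^2)
  d/dx[-2] = 0

The pieces without y' make up ∂F/∂x and the coefficient of y' is ∂F/∂y:
  ∂F/∂x = 4x/(2x^2 + y^2),
  ∂F/∂y = 2y/(2x^2 + y^2).

Since d/dx[F] = ∂F/∂x + (∂F/∂y)·y' = 0, solve for y':
  (∂F/∂y)·y' = -∂F/∂x
  dy/dx = -(∂F/∂x)/(∂F/∂y) = -(4x/(2x^2 + y^2))/(2y/(2x^2 + y^2)) = -2x/y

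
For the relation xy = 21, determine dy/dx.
Differentiate the relation implicitly: treat y = y(x) and apply the chain rule, so every y-derivative picks up a y' = dy/dx factor.

With everything moved to the left-hand side, differentiate term by term:
  d/dx[xy] = x·y' + y
  d/dx[-21] = 0

Separating the contributions that come from x directly and those that come through y:
  without y':      y
  multiplying y':  x

so (y) + (x)·y' = 0, and therefore
  dy/dx = -(y)/(x) = -y/x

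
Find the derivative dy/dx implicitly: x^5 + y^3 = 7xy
Differentiate both sides with respect to x, treating y as y(x). By the chain rule, any term containing y contributes a factor of y' = dy/dx when we differentiate it.

Move every term to one side and write the relation as F(x, y) = 0. Term by term,
  d/dx[x^5] = 5x^4
  d/dx[-7xy] = -7x·y' - 7y
  d/dx[y^3] = 3y^2·y'

The pieces without y' make up ∂F/∂x and the coefficient of y' is ∂F/∂y:
  ∂F/∂x = 5x^4 - 7y,
  ∂F/∂y = -7x + 3y^2.

Since d/dx[F] = ∂F/∂x + (∂F/∂y)·y' = 0, solve for y':
  (∂F/∂y)·y' = -∂F/∂x
  dy/dx = -(∂F/∂x)/(∂F/∂y) = -(5x^4 - 7y)/(-7x + 3y^2) = (5x^4 - 7y)/(7x - 3y^2)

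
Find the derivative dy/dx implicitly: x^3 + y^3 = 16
Take d/dx of both sides. Since y is implicitly a function of x, the chain rule attaches a y' = dy/dx factor whenever we differentiate through y.

Set F(x, y) = (left side) − (right side), so the curve is F = 0. Differentiating each term of F:
  d/dx[x^3] = 3x^2
  d/dx[y^3] = 3y^2·y'
  d/dx[-16] = 0

Collecting, the y'-free part is the partial derivative in x and the y' coefficient is the partial derivative in y:
  ∂F/∂x = 3x^2
  ∂F/∂y = 3y^2

so d/dx[F(x, y(x))] = ∂F/∂x + (∂F/∂y)·y' = 0. Rearranging,
  dy/dx = -(∂F/∂x)/(∂F/∂y) = -(3x^2)/(3y^2) = -x^2/y^2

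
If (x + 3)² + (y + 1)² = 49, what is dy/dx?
Differentiate the relation implicitly: treat y = y(x) and apply the chain rule, so every y-derivative picks up a y' = dy/dx factor.

With everything moved to the left-hand side, differentiate term by term:
  d/dx[(x + 3)^2] = 2x + 6
  d/dx[(y + 1)^2] = 2·y'(y + 1)
  d/dx[-49] = 0

Separating the contributions that come from x directly and those that come through y:
  without y':      2x + 6
  multiplying y':  2y + 2

so (2x + 6) + (2y + 2)·y' = 0, and therefore
  dy/dx = -(2x + 6)/(2y + 2) = (-x - 3)/(y + 1)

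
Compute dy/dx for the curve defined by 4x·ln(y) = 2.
Apply d/dx to both sides, remembering that y depends on x. Each occurrence of y therefore brings in a y' = dy/dx via the chain rule.

With F(x, y) equal to the left-hand side minus the right, differentiate F term by term:
  d/dx[4x·ln(y)] = 4x·y'/y + 4ln(y)
  d/dx[-2] = 0
Adding these up, d/dx[F] = 0 becomes
  (4ln(y)) + (4x/y)·y' = 0,
so isolating y',
  dy/dx = -(4ln(y))/(4x/y) = -y·ln(y)/x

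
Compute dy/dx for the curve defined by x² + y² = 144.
Differentiate the relation implicitly: treat y = y(x) and apply the chain rule, so every y-derivative picks up a y' = dy/dx factor.

With everything moved to the left-hand side, differentiate term by term:
  d/dx[x^2] = 2x
  d/dx[y^2] = 2y·y'
  d/dx[-144] = 0

Separating the contributions that come from x directly and those that come through y:
  without y':      2x
  multiplying y':  2y

so (2x) + (2y)·y' = 0, and therefore
  dy/dx = -(2x)/(2y) = -x/y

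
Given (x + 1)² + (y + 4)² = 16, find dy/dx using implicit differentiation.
Differentiate both sides with respect to x, treating y as y(x). By the chain rule, any term containing y contributes a factor of y' = dy/dx when we differentiate it.

Move every term to one side and write the relation as F(x, y) = 0. Term by term,
  d/dx[(x + 1)^2] = 2x + 2
  d/dx[(y + 4)^2] = 2·y'(y + 4)
  d/dx[-16] = 0

The pieces without y' make up ∂F/∂x and the coefficient of y' is ∂F/∂y:
  ∂F/∂x = 2x + 2,
  ∂F/∂y = 2y + 8.

Since d/dx[F] = ∂F/∂x + (∂F/∂y)·y' = 0, solve for y':
  (∂F/∂y)·y' = -∂F/∂x
  dy/dx = -(∂F/∂x)/(∂F/∂y) = -(2x + 2)/(2y + 8) = (-x - 1)/(y + 4)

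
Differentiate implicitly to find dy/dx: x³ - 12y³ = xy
Differentiate the relation implicitly: treat y = y(x) and apply the chain rule, so every y-derivative picks up a y' = dy/dx factor.

With everything moved to the left-hand side, differentiate term by term:
  d/dx[x^3] = 3x^2
  d/dx[-xy] = -x·y' - y
  d/dx[-12y^3] = -36y^2·y'

Separating the contributions that come from x directly and those that come through y:
  without y':      3x^2 - y
  multiplying y':  -x - 36y^2

so (3x^2 - y) + (-x - 36y^2)·y' = 0, and therefore
  dy/dx = -(3x^2 - y)/(-x - 36y^2) = (3x^2 - y)/(x + 36y^2)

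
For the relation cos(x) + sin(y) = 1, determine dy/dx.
Differentiate the relation implicitly: treat y = y(x) and apply the chain rule, so every y-derivative picks up a y' = dy/dx factor.

With everything moved to the left-hand side, differentiate term by term:
  d/dx[sin(y)] = y'·cos(y)
  d/dx[cos(x)] = -sin(x)
  d/dx[-1] = 0

Separating the contributions that come from x directly and those that come through y:
  without y':      -sin(x)
  multiplying y':  cos(y)

so (-sin(x)) + (cos(y))·y' = 0, and therefore
  dy/dx = -(-sin(x))/(cos(y)) = sin(x)/cos(y)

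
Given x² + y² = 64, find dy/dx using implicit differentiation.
Apply d/dx to both sides, remembering that y depends on x. Each occurrence of y therefore brings in a y' = dy/dx via the chain rule.

With F(x, y) equal to the left-hand side minus the right, differentiate F term by term:
  d/dx[x^2] = 2x
  d/dx[y^2] = 2y·y'
  d/dx[-64] = 0
Adding these up, d/dx[F] = 0 becomes
  (2x) + (2y)·y' = 0,
so isolating y',
  dy/dx = -(2x)/(2y) = -x/y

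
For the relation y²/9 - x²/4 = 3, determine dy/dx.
Apply d/dx to both sides, remembering that y depends on x. Each occurrence of y therefore brings in a y' = dy/dx via the chain rule.

With F(x, y) equal to the left-hand side minus the right, differentiate F term by term:
  d/dx[-x^2/4] = -x/2
  d/dx[y^2/9] = 2y·y'/9
  d/dx[-3] = 0
Adding these up, d/dx[F] = 0 becomes
  (-x/2) + (2y/9)·y' = 0,
so isolating y',
  dy/dx = -(-x/2)/(2y/9) = 9x/(4y)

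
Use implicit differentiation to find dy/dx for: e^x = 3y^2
Differentiate both sides with respect to x, treating y as y(x). By the chain rule, any term containing y contributes a factor of y' = dy/dx when we differentiate it.

Move every term to one side and write the relation as F(x, y) = 0. Term by term,
  d/dx[-3y^2] = -6y·y'
  d/dx[e^(x)] = e^(x)

The pieces without y' make up ∂F/∂x and the coefficient of y' is ∂F/∂y:
  ∂F/∂x = e^(x),
  ∂F/∂y = -6y.

Since d/dx[F] = ∂F/∂x + (∂F/∂y)·y' = 0, solve for y':
  (∂F/∂y)·y' = -∂F/∂x
  dy/dx = -(∂F/∂x)/(∂F/∂y) = -(e^(x))/(-6y) = e^(x)/(6y)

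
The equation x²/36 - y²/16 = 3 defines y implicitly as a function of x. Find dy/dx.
Differentiate the relation implicitly: treat y = y(x) and apply the chain rule, so every y-derivative picks up a y' = dy/dx factor.

With everything moved to the left-hand side, differentiate term by term:
  d/dx[x^2/36] = x/18
  d/dx[-y^2/16] = -y·y'/8
  d/dx[-3] = 0

Separating the contributions that come from x directly and those that come through y:
  without y':      x/18
  multiplying y':  -y/8

so (x/18) + (-y/8)·y' = 0, and therefore
  dy/dx = -(x/18)/(-y/8) = 4x/(9y)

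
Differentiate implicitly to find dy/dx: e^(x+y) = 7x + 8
Differentiate the relation implicitly: treat y = y(x) and apply the chain rule, so every y-derivative picks up a y' = dy/dx factor.

With everything moved to the left-hand side, differentiate term by term:
  d/dx[-7x] = -7
  d/dx[e^(x + y)] = (y' + 1)·e^(x + y)
  d/dx[-8] = 0

Separating the contributions that come from x directly and those that come through y:
  without y':      e^(x + y) - 7
  multiplying y':  e^(x + y)

so (e^(x + y) - 7) + (e^(x + y))·y' = 0, and therefore
  dy/dx = -(e^(x + y) - 7)/(e^(x + y)) = 7e^(-x - y) - 1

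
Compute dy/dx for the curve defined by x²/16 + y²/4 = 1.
Apply d/dx to both sides, remembering that y depends on x. Each occurrence of y therefore brings in a y' = dy/dx via the chain rule.

With F(x, y) equal to the left-hand side minus the right, differentiate F term by term:
  d/dx[x^2/16] = x/8
  d/dx[y^2/4] = y·y'/2
  d/dx[-1] = 0
Adding these up, d/dx[F] = 0 becomes
  (x/8) + (y/2)·y' = 0,
so isolating y',
  dy/dx = -(x/8)/(y/2) = -x/(4y)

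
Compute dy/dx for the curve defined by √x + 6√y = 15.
Differentiate both sides with respect to x, treating y as y(x). By the chain rule, any term containing y contributes a factor of y' = dy/dx when we differentiate it.

Move every term to one side and write the relation as F(x, y) = 0. Term by term,
  d/dx[√(x)] = 1/(2√(x))
  d/dx[6√(y)] = 3·y'/√(y)
  d/dx[-15] = 0

The pieces without y' make up ∂F/∂x and the coefficient of y' is ∂F/∂y:
  ∂F/∂x = 1/(2√(x)),
  ∂F/∂y = 3/√(y).

Since d/dx[F] = ∂F/∂x + (∂F/∂y)·y' = 0, solve for y':
  (∂F/∂y)·y' = -∂F/∂x
  dy/dx = -(∂F/∂x)/(∂F/∂y) = -(1/(2√(x)))/(3/√(y)) = -√(y)/(6√(x))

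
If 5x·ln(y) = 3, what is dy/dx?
Apply d/dx to both sides, remembering that y depends on x. Each occurrence of y therefore brings in a y' = dy/dx via the chain rule.

With F(x, y) equal to the left-hand side minus the right, differentiate F term by term:
  d/dx[5x·ln(y)] = 5x·y'/y + 5ln(y)
  d/dx[-3] = 0
Adding these up, d/dx[F] = 0 becomes
  (5ln(y)) + (5x/y)·y' = 0,
so isolating y',
  dy/dx = -(5ln(y))/(5x/y) = -y·ln(y)/x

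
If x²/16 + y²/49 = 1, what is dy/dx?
Differentiate the relation implicitly: treat y = y(x) and apply the chain rule, so every y-derivative picks up a y' = dy/dx factor.

With everything moved to the left-hand side, differentiate term by term:
  d/dx[x^2/16] = x/8
  d/dx[y^2/49] = 2y·y'/49
  d/dx[-1] = 0

Separating the contributions that come from x directly and those that come through y:
  without y':      x/8
  multiplying y':  2y/49

so (x/8) + (2y/49)·y' = 0, and therefore
  dy/dx = -(x/8)/(2y/49) = -49x/(16y)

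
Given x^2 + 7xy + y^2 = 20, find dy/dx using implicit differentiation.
Take d/dx of both sides. Since y is implicitly a function of x, the chain rule attaches a y' = dy/dx factor whenever we differentiate through y.

Set F(x, y) = (left side) − (right side), so the curve is F = 0. Differentiating each term of F:
  d/dx[x^2] = 2x
  d/dx[7xy] = 7x·y' + 7y
  d/dx[y^2] = 2y·y'
  d/dx[-20] = 0

Collecting, the y'-free part is the partial derivative in x and the y' coefficient is the partial derivative in y:
  ∂F/∂x = 2x + 7y
  ∂F/∂y = 7x + 2y

so d/dx[F(x, y(x))] = ∂F/∂x + (∂F/∂y)·y' = 0. Rearranging,
  dy/dx = -(∂F/∂x)/(∂F/∂y) = -(2x + 7y)/(7x + 2y) = (-2x - 7y)/(7x + 2y)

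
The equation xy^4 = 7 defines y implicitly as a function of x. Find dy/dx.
Take d/dx of both sides. Since y is implicitly a function of x, the chain rule attaches a y' = dy/dx factor whenever we differentiate through y.

Set F(x, y) = (left side) − (right side), so the curve is F = 0. Differentiating each term of F:
  d/dx[xy^4] = 4xy^3·y' + y^4
  d/dx[-7] = 0

Collecting, the y'-free part is the partial derivative in x and the y' coefficient is the partial derivative in y:
  ∂F/∂x = y^4
  ∂F/∂y = 4xy^3

so d/dx[F(x, y(x))] = ∂F/∂x + (∂F/∂y)·y' = 0. Rearranging,
  dy/dx = -(∂F/∂x)/(∂F/∂y) = -(y^4)/(4xy^3) = -y/(4x)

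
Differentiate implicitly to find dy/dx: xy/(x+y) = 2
Take d/dx of both sides. Since y is implicitly a function of x, the chain rule attaches a y' = dy/dx factor whenever we differentiate through y.

Set F(x, y) = (left side) − (right side), so the curve is F = 0. Differentiating each term of F:
  d/dx[xy/(x + y)] = xy(-y' - 1)/(x + y)^2 + x·y'/(x + y) + y/(x + y)
  d/dx[-2] = 0

Collecting, the y'-free part is the partial derivative in x and the y' coefficient is the partial derivative in y:
  ∂F/∂x = -xy/(x + y)^2 + y/(x + y)
  ∂F/∂y = -xy/(x + y)^2 + x/(x + y)

so d/dx[F(x, y(x))] = ∂F/∂x + (∂F/∂y)·y' = 0. Rearranging,
  dy/dx = -(∂F/∂x)/(∂F/∂y) = -(-xy/(x + y)^2 + y/(x + y))/(-xy/(x + y)^2 + x/(x + y))
        = -(y^2/(x + y)^2)/(x^2/(x + y)^2) = -y^2/x^2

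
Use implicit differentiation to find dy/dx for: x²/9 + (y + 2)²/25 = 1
Take d/dx of both sides. Since y is implicitly a function of x, the chain rule attaches a y' = dy/dx factor whenever we differentiate through y.

Set F(x, y) = (left side) − (right side), so the curve is F = 0. Differentiating each term of F:
  d/dx[x^2/9] = 2x/9
  d/dx[(y + 2)^2/25] = 2·y'(y + 2)/25
  d/dx[-1] = 0

Collecting, the y'-free part is the partial derivative in x and the y' coefficient is the partial derivative in y:
  ∂F/∂x = 2x/9
  ∂F/∂y = 2y/25 + 4/25

so d/dx[F(x, y(x))] = ∂F/∂x + (∂F/∂y)·y' = 0. Rearranging,
  dy/dx = -(∂F/∂x)/(∂F/∂y) = -(2x/9)/(2y/25 + 4/25)
        = -(2x/9)/(2(y + 2)/25) = -25x/(9y + 18)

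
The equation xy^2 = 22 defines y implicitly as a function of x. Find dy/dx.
Differentiate both sides with respect to x, treating y as y(x). By the chain rule, any term containing y contributes a factor of y' = dy/dx when we differentiate it.

Move every term to one side and write the relation as F(x, y) = 0. Term by term,
  d/dx[xy^2] = 2xy·y' + y^2
  d/dx[-22] = 0

The pieces without y' make up ∂F/∂x and the coefficient of y' is ∂F/∂y:
  ∂F/∂x = y^2,
  ∂F/∂y = 2xy.

Since d/dx[F] = ∂F/∂x + (∂F/∂y)·y' = 0, solve for y':
  (∂F/∂y)·y' = -∂F/∂x
  dy/dx = -(∂F/∂x)/(∂F/∂y) = -(y^2)/(2xy) = -y/(2x)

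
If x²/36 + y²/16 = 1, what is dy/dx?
Differentiate the relation implicitly: treat y = y(x) and apply the chain rule, so every y-derivative picks up a y' = dy/dx factor.

With everything moved to the left-hand side, differentiate term by term:
  d/dx[x^2/36] = x/18
  d/dx[y^2/16] = y·y'/8
  d/dx[-1] = 0

Separating the contributions that come from x directly and those that come through y:
  without y':      x/18
  multiplying y':  y/8

so (x/18) + (y/8)·y' = 0, and therefore
  dy/dx = -(x/18)/(y/8) = -4x/(9y)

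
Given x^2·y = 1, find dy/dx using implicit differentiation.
Take d/dx of both sides. Since y is implicitly a function of x, the chain rule attaches a y' = dy/dx factor whenever we differentiate through y.

Set F(x, y) = (left side) − (right side), so the curve is F = 0. Differentiating each term of F:
  d/dx[x^2y] = x^2·y' + 2xy
  d/dx[-1] = 0

Collecting, the y'-free part is the partial derivative in x and the y' coefficient is the partial derivative in y:
  ∂F/∂x = 2xy
  ∂F/∂y = x^2

so d/dx[F(x, y(x))] = ∂F/∂x + (∂F/∂y)·y' = 0. Rearranging,
  dy/dx = -(∂F/∂x)/(∂F/∂y) = -(2xy)/(x^2) = -2y/x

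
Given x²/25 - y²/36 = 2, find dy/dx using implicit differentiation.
Take d/dx of both sides. Since y is implicitly a function of x, the chain rule attaches a y' = dy/dx factor whenever we differentiate through y.

Set F(x, y) = (left side) − (right side), so the curve is F = 0. Differentiating each term of F:
  d/dx[x^2/25] = 2x/25
  d/dx[-y^2/36] = -y·y'/18
  d/dx[-2] = 0

Collecting, the y'-free part is the partial derivative in x and the y' coefficient is the partial derivative in y:
  ∂F/∂x = 2x/25
  ∂F/∂y = -y/18

so d/dx[F(x, y(x))] = ∂F/∂x + (∂F/∂y)·y' = 0. Rearranging,
  dy/dx = -(∂F/∂x)/(∂F/∂y) = -(2x/25)/(-y/18) = 36x/(25y)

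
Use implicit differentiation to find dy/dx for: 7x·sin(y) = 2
Take d/dx of both sides. Since y is implicitly a function of x, the chain rule attaches a y' = dy/dx factor whenever we differentiate through y.

Set F(x, y) = (left side) − (right side), so the curve is F = 0. Differentiating each term of F:
  d/dx[7x·sin(y)] = 7x·y'·cos(y) + 7sin(y)
  d/dx[-2] = 0

Collecting, the y'-free part is the partial derivative in x and the y' coefficient is the partial derivative in y:
  ∂F/∂x = 7sin(y)
  ∂F/∂y = 7x·cos(y)

so d/dx[F(x, y(x))] = ∂F/∂x + (∂F/∂y)·y' = 0. Rearranging,
  dy/dx = -(∂F/∂x)/(∂F/∂y) = -(7sin(y))/(7x·cos(y)) = -tan(y)/x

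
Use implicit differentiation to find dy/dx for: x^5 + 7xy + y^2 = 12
Apply d/dx to both sides, remembering that y depends on x. Each occurrence of y therefore brings in a y' = dy/dx via the chain rule.

With F(x, y) equal to the left-hand side minus the right, differentiate F term by term:
  d/dx[x^5] = 5x^4
  d/dx[7xy] = 7x·y' + 7y
  d/dx[y^2] = 2y·y'
  d/dx[-12] = 0
Adding these up, d/dx[F] = 0 becomes
  (5x^4 + 7y) + (7x + 2y)·y' = 0,
so isolating y',
  dy/dx = -(5x^4 + 7y)/(7x + 2y) = (-5x^4 - 7y)/(7x + 2y)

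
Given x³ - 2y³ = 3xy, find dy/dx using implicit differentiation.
Take d/dx of both sides. Since y is implicitly a function of x, the chain rule attaches a y' = dy/dx factor whenever we differentiate through y.

Set F(x, y) = (left side) − (right side), so the curve is F = 0. Differentiating each term of F:
  d/dx[x^3] = 3x^2
  d/dx[-3xy] = -3x·y' - 3y
  d/dx[-2y^3] = -6y^2·y'

Collecting, the y'-free part is the partial derivative in x and the y' coefficient is the partial derivative in y:
  ∂F/∂x = 3x^2 - 3y
  ∂F/∂y = -3x - 6y^2

so d/dx[F(x, y(x))] = ∂F/∂x + (∂F/∂y)·y' = 0. Rearranging,
  dy/dx = -(∂F/∂x)/(∂F/∂y) = -(3x^2 - 3y)/(-3x - 6y^2) = (x^2 - y)/(x + 2y^2)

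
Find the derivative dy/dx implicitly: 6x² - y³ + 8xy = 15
Take d/dx of both sides. Since y is implicitly a function of x, the chain rule attaches a y' = dy/dx factor whenever we differentiate through y.

Set F(x, y) = (left side) − (right side), so the curve is F = 0. Differentiating each term of F:
  d/dx[6x^2] = 12x
  d/dx[8xy] = 8x·y' + 8y
  d/dx[-y^3] = -3y^2·y'
  d/dx[-15] = 0

Collecting, the y'-free part is the partial derivative in x and the y' coefficient is the partial derivative in y:
  ∂F/∂x = 12x + 8y
  ∂F/∂y = 8x - 3y^2

so d/dx[F(x, y(x))] = ∂F/∂x + (∂F/∂y)·y' = 0. Rearranging,
  dy/dx = -(∂F/∂x)/(∂F/∂y) = -(12x + 8y)/(8x - 3y^2) = 4(-3x - 2y)/(8x - 3y^2)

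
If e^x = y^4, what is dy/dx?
Differentiate the relation implicitly: treat y = y(x) and apply the chain rule, so every y-derivative picks up a y' = dy/dx factor.

With everything moved to the left-hand side, differentiate term by term:
  d/dx[-y^4] = -4y^3·y'
  d/dx[e^(x)] = e^(x)

Separating the contributions that come from x directly and those that come through y:
  without y':      e^(x)
  multiplying y':  -4y^3

so (e^(x)) + (-4y^3)·y' = 0, and therefore
  dy/dx = -(e^(x))/(-4y^3) = e^(x)/(4y^3)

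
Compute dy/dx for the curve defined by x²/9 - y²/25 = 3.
Differentiate the relation implicitly: treat y = y(x) and apply the chain rule, so every y-derivative picks up a y' = dy/dx factor.

With everything moved to the left-hand side, differentiate term by term:
  d/dx[x^2/9] = 2x/9
  d/dx[-y^2/25] = -2y·y'/25
  d/dx[-3] = 0

Separating the contributions that come from x directly and those that come through y:
  without y':      2x/9
  multiplying y':  -2y/25

so (2x/9) + (-2y/25)·y' = 0, and therefore
  dy/dx = -(2x/9)/(-2y/25) = 25x/(9y)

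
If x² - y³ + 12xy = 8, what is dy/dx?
Differentiate both sides with respect to x, treating y as y(x). By the chain rule, any term containing y contributes a factor of y' = dy/dx when we differentiate it.

Move every term to one side and write the relation as F(x, y) = 0. Term by term,
  d/dx[x^2] = 2x
  d/dx[12xy] = 12x·y' + 12y
  d/dx[-y^3] = -3y^2·y'
  d/dx[-8] = 0

The pieces without y' make up ∂F/∂x and the coefficient of y' is ∂F/∂y:
  ∂F/∂x = 2x + 12y,
  ∂F/∂y = 12x - 3y^2.

Since d/dx[F] = ∂F/∂x + (∂F/∂y)·y' = 0, solve for y':
  (∂F/∂y)·y' = -∂F/∂x
  dy/dx = -(∂F/∂x)/(∂F/∂y) = -(2x + 12y)/(12x - 3y^2) = 2(-x - 6y)/(3(4x - y^2))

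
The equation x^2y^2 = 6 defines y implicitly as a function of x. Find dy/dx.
Apply d/dx to both sides, remembering that y depends on x. Each occurrence of y therefore brings in a y' = dy/dx via the chain rule.

With F(x, y) equal to the left-hand side minus the right, differentiate F term by term:
  d/dx[x^2y^2] = 2x^2y·y' + 2xy^2
  d/dx[-6] = 0
Adding these up, d/dx[F] = 0 becomes
  (2xy^2) + (2x^2y)·y' = 0,
so isolating y',
  dy/dx = -(2xy^2)/(2x^2y) = -y/x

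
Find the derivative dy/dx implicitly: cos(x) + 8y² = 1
Differentiate both sides with respect to x, treating y as y(x). By the chain rule, any term containing y contributes a factor of y' = dy/dx when we differentiate it.

Move every term to one side and write the relation as F(x, y) = 0. Term by term,
  d/dx[8y^2] = 16y·y'
  d/dx[cos(x)] = -sin(x)
  d/dx[-1] = 0

The pieces without y' make up ∂F/∂x and the coefficient of y' is ∂F/∂y:
  ∂F/∂x = -sin(x),
  ∂F/∂y = 16y.

Since d/dx[F] = ∂F/∂x + (∂F/∂y)·y' = 0, solve for y':
  (∂F/∂y)·y' = -∂F/∂x
  dy/dx = -(∂F/∂x)/(∂F/∂y) = -(-sin(x))/(16y) = sin(x)/(16y)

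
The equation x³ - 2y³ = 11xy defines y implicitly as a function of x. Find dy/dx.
Differentiate both sides with respect to x, treating y as y(x). By the chain rule, any term containing y contributes a factor of y' = dy/dx when we differentiate it.

Move every term to one side and write the relation as F(x, y) = 0. Term by term,
  d/dx[x^3] = 3x^2
  d/dx[-11xy] = -11x·y' - 11y
  d/dx[-2y^3] = -6y^2·y'

The pieces without y' make up ∂F/∂x and the coefficient of y' is ∂F/∂y:
  ∂F/∂x = 3x^2 - 11y,
  ∂F/∂y = -11x - 6y^2.

Since d/dx[F] = ∂F/∂x + (∂F/∂y)·y' = 0, solve for y':
  (∂F/∂y)·y' = -∂F/∂x
  dy/dx = -(∂F/∂x)/(∂F/∂y) = -(3x^2 - 11y)/(-11x - 6y^2) = (3x^2 - 11y)/(11x + 6y^2)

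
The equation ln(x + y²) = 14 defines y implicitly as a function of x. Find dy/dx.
Take d/dx of both sides. Since y is implicitly a function of x, the chain rule attaches a y' = dy/dx factor whenever we differentiate through y.

Set F(x, y) = (left side) − (right side), so the curve is F = 0. Differentiating each term of F:
  d/dx[ln(x + y^2)] = (2y·y' + 1)/(x + y^2)
  d/dx[-14] = 0

Collecting, the y'-free part is the partial derivative in x and the y' coefficient is the partial derivative in y:
  ∂F/∂x = 1/(x + y^2)
  ∂F/∂y = 2y/(x + y^2)

so d/dx[F(x, y(x))] = ∂F/∂x + (∂F/∂y)·y' = 0. Rearranging,
  dy/dx = -(∂F/∂x)/(∂F/∂y) = -(1/(x + y^2))/(2y/(x + y^2)) = -1/(2y)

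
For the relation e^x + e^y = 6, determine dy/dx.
Differentiate the relation implicitly: treat y = y(x) and apply the chain rule, so every y-derivative picks up a y' = dy/dx factor.

With everything moved to the left-hand side, differentiate term by term:
  d/dx[e^(x)] = e^(x)
  d/dx[e^(y)] = y'·e^(y)
  d/dx[-6] = 0

Separating the contributions that come from x directly and those that come through y:
  without y':      e^(x)
  multiplying y':  e^(y)

so (e^(x)) + (e^(y))·y' = 0, and therefore
  dy/dx = -(e^(x))/(e^(y)) = -e^(x - y)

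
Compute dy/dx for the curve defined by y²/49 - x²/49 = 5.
Apply d/dx to both sides, remembering that y depends on x. Each occurrence of y therefore brings in a y' = dy/dx via the chain rule.

With F(x, y) equal to the left-hand side minus the right, differentiate F term by term:
  d/dx[-x^2/49] = -2x/49
  d/dx[y^2/49] = 2y·y'/49
  d/dx[-5] = 0
Adding these up, d/dx[F] = 0 becomes
  (-2x/49) + (2y/49)·y' = 0,
so isolating y',
  dy/dx = -(-2x/49)/(2y/49) = x/y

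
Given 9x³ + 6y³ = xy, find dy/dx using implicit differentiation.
Apply d/dx to both sides, remembering that y depends on x. Each occurrence of y therefore brings in a y' = dy/dx via the chain rule.

With F(x, y) equal to the left-hand side minus the right, differentiate F term by term:
  d/dx[9x^3] = 27x^2
  d/dx[-xy] = -x·y' - y
  d/dx[6y^3] = 18y^2·y'
Adding these up, d/dx[F] = 0 becomes
  (27x^2 - y) + (-x + 18y^2)·y' = 0,
so isolating y',
  dy/dx = -(27x^2 - y)/(-x + 18y^2) = (27x^2 - y)/(x - 18y^2)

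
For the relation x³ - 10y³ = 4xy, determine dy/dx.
Differentiate the relation implicitly: treat y = y(x) and apply the chain rule, so every y-derivative picks up a y' = dy/dx factor.

With everything moved to the left-hand side, differentiate term by term:
  d/dx[x^3] = 3x^2
  d/dx[-4xy] = -4x·y' - 4y
  d/dx[-10y^3] = -30y^2·y'

Separating the contributions that come from x directly and those that come through y:
  without y':      3x^2 - 4y
  multiplying y':  -4x - 30y^2

so (3x^2 - 4y) + (-4x - 30y^2)·y' = 0, and therefore
  dy/dx = -(3x^2 - 4y)/(-4x - 30y^2) = (3x^2 - 4y)/(2(2x + 15y^2))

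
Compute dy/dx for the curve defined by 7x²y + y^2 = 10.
Differentiate the relation implicitly: treat y = y(x) and apply the chain rule, so every y-derivative picks up a y' = dy/dx factor.

With everything moved to the left-hand side, differentiate term by term:
  d/dx[7x^2y] = 7x^2·y' + 14xy
  d/dx[y^2] = 2y·y'
  d/dx[-10] = 0

Separating the contributions that come from x directly and those that come through y:
  without y':      14xy
  multiplying y':  7x^2 + 2y

so (14xy) + (7x^2 + 2y)·y' = 0, and therefore
  dy/dx = -(14xy)/(7x^2 + 2y) = -14xy/(7x^2 + 2y)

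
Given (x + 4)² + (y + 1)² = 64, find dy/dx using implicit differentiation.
Apply d/dx to both sides, remembering that y depends on x. Each occurrence of y therefore brings in a y' = dy/dx via the chain rule.

With F(x, y) equal to the left-hand side minus the right, differentiate F term by term:
  d/dx[(x + 4)^2] = 2x + 8
  d/dx[(y + 1)^2] = 2·y'(y + 1)
  d/dx[-64] = 0
Adding these up, d/dx[F] = 0 becomes
  (2x + 8) + (2y + 2)·y' = 0,
so isolating y',
  dy/dx = -(2x + 8)/(2y + 2) = (-x - 4)/(y + 1)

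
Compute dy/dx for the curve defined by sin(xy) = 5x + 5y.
Differentiate both sides with respect to x, treating y as y(x). By the chain rule, any term containing y contributes a factor of y' = dy/dx when we differentiate it.

Move every term to one side and write the relation as F(x, y) = 0. Term by term,
  d/dx[-5x] = -5
  d/dx[-5y] = -5·y'
  d/dx[sin(xy)] = (x·y' + y)·cos(xy)

The pieces without y' make up ∂F/∂x and the coefficient of y' is ∂F/∂y:
  ∂F/∂x = y·cos(xy) - 5,
  ∂F/∂y = x·cos(xy) - 5.

Since d/dx[F] = ∂F/∂x + (∂F/∂y)·y' = 0, solve for y':
  (∂F/∂y)·y' = -∂F/∂x
  dy/dx = -(∂F/∂x)/(∂F/∂y) = -(y·cos(xy) - 5)/(x·cos(xy) - 5) = (-y·cos(xy) + 5)/(x·cos(xy) - 5)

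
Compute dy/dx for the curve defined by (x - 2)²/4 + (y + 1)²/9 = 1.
Differentiate the relation implicitly: treat y = y(x) and apply the chain rule, so every y-derivative picks up a y' = dy/dx factor.

With everything moved to the left-hand side, differentiate term by term:
  d/dx[(x - 2)^2/4] = x/2 - 1
  d/dx[(y + 1)^2/9] = 2·y'(y + 1)/9
  d/dx[-1] = 0

Separating the contributions that come from x directly and those that come through y:
  without y':      x/2 - 1
  multiplying y':  2y/9 + 2/9

so (x/2 - 1) + (2y/9 + 2/9)·y' = 0, and therefore
  dy/dx = -(x/2 - 1)/(2y/9 + 2/9)
        = -((x - 2)/2)/(2(y + 1)/9) = 9(2 - x)/(4(y + 1))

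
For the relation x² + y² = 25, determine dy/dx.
Differentiate both sides with respect to x, treating y as y(x). By the chain rule, any term containing y contributes a factor of y' = dy/dx when we differentiate it.

Move every term to one side and write the relation as F(x, y) = 0. Term by term,
  d/dx[x^2] = 2x
  d/dx[y^2] = 2y·y'
  d/dx[-25] = 0

The pieces without y' make up ∂F/∂x and the coefficient of y' is ∂F/∂y:
  ∂F/∂x = 2x,
  ∂F/∂y = 2y.

Since d/dx[F] = ∂F/∂x + (∂F/∂y)·y' = 0, solve for y':
  (∂F/∂y)·y' = -∂F/∂x
  dy/dx = -(∂F/∂x)/(∂F/∂y) = -(2x)/(2y) = -x/y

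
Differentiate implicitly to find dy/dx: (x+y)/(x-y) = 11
Differentiate the relation implicitly: treat y = y(x) and apply the chain rule, so every y-derivative picks up a y' = dy/dx factor.

With everything moved to the left-hand side, differentiate term by term:
  d/dx[(x + y)/(x - y)] = (y' + 1)/(x - y) + (x + y)(y' - 1)/(x - y)^2
  d/dx[-11] = 0

Separating the contributions that come from x directly and those that come through y:
  without y':      1/(x - y) - (x + y)/(x - y)^2
  multiplying y':  1/(x - y) + (x + y)/(x - y)^2

so (1/(x - y) - (x + y)/(x - y)^2) + (1/(x - y) + (x + y)/(x - y)^2)·y' = 0, and therefore
  dy/dx = -(1/(x - y) - (x + y)/(x - y)^2)/(1/(x - y) + (x + y)/(x - y)^2)
        = -(-2y/(x - y)^2)/(2x/(x - y)^2) = y/x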